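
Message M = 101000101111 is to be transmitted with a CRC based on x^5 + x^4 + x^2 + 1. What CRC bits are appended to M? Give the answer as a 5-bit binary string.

01000

Append 5 zeros: 10100010111100000. Divide by 110101 (XOR where the leading bit is 1):
  pos 0: 101000 XOR 110101 = 011101
  pos 1: 111011 XOR 110101 = 001110
  pos 3: 111001 XOR 110101 = 001100
  pos 5: 110011 XOR 110101 = 000110
  pos 8: 110100 XOR 110101 = 000001
Remainder (last 5 bits) = 01000. This is the CRC / FCS.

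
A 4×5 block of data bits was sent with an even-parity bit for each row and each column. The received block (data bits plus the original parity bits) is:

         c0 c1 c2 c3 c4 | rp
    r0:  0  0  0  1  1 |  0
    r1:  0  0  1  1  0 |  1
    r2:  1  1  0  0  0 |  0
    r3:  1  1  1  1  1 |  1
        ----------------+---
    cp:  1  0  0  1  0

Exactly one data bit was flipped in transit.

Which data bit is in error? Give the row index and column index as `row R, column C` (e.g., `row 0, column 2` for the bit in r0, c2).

Recompute each row's even parity and compare to rp:
  r0: data parity 0, sent rp 0 → ok
  r1: data parity 0, sent rp 1 → mismatch
  r2: data parity 0, sent rp 0 → ok
  r3: data parity 1, sent rp 1 → ok
Recompute each column's even parity and compare to cp:
  c0: data parity 0, sent cp 1 → mismatch
  c1: data parity 0, sent cp 0 → ok
  c2: data parity 0, sent cp 0 → ok
  c3: data parity 1, sent cp 1 → ok
  c4: data parity 0, sent cp 0 → ok
Exactly one row (r1) and one column (c0) fail → the flipped bit is at their intersection.

row 1, column 0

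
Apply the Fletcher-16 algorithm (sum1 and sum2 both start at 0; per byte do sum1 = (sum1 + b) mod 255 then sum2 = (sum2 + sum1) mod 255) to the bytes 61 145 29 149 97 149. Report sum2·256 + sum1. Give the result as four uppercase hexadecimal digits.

Running sums (mod 255):
  after byte 0 (61): sum1=61, sum2=61
  after byte 1 (145): sum1=206, sum2=12
  after byte 2 (29): sum1=235, sum2=247
  after byte 3 (149): sum1=129, sum2=121
  after byte 4 (97): sum1=226, sum2=92
  after byte 5 (149): sum1=120, sum2=212
Checksum = sum2·256 + sum1 = 212·256 + 120 = 54392 = 0xD478.

D478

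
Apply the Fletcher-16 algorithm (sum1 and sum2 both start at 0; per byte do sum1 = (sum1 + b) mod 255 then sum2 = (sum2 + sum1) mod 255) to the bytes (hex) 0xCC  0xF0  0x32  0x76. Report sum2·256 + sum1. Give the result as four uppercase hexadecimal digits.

E066

Running sums (mod 255):
  after byte 0 (0xCC): sum1=204, sum2=204
  after byte 1 (0xF0): sum1=189, sum2=138
  after byte 2 (0x32): sum1=239, sum2=122
  after byte 3 (0x76): sum1=102, sum2=224
Checksum = sum2·256 + sum1 = 224·256 + 102 = 57446 = 0xE066.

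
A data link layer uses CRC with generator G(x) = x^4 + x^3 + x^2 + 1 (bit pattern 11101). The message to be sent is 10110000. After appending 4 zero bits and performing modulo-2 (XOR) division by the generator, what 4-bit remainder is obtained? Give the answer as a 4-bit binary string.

Append 4 zeros: 101100000000. Divide by 11101 (XOR where the leading bit is 1):
  pos 0: 10110 XOR 11101 = 01011
  pos 1: 10110 XOR 11101 = 01011
  pos 2: 10110 XOR 11101 = 01011
  pos 3: 10110 XOR 11101 = 01011
  pos 4: 10110 XOR 11101 = 01011
  pos 5: 10110 XOR 11101 = 01011
  pos 6: 10110 XOR 11101 = 01011
  pos 7: 10110 XOR 11101 = 01011
Remainder (last 4 bits) = 1011. This is the CRC / FCS.

1011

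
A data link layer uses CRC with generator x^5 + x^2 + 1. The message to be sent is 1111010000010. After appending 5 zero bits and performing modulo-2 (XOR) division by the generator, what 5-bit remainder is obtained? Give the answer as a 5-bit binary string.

Append 5 zeros: 111101000001000000. Divide by 100101 (XOR where the leading bit is 1):
  pos 0: 111101 XOR 100101 = 011000
  pos 1: 110000 XOR 100101 = 010101
  pos 2: 101010 XOR 100101 = 001111
  pos 4: 111100 XOR 100101 = 011001
  pos 5: 110010 XOR 100101 = 010111
  pos 6: 101111 XOR 100101 = 001010
  pos 8: 101000 XOR 100101 = 001101
  pos 10: 110100 XOR 100101 = 010001
  pos 11: 100010 XOR 100101 = 000111
Remainder (last 5 bits) = 01110. This is the CRC / FCS.

01110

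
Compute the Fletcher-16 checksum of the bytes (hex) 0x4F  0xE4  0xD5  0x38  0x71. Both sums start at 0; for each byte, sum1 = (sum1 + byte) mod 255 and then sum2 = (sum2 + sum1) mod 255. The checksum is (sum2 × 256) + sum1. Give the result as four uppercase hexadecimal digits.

83B3

Running sums (mod 255):
  after byte 0 (0x4F): sum1=79, sum2=79
  after byte 1 (0xE4): sum1=52, sum2=131
  after byte 2 (0xD5): sum1=10, sum2=141
  after byte 3 (0x38): sum1=66, sum2=207
  after byte 4 (0x71): sum1=179, sum2=131
Checksum = sum2·256 + sum1 = 131·256 + 179 = 33715 = 0x83B3.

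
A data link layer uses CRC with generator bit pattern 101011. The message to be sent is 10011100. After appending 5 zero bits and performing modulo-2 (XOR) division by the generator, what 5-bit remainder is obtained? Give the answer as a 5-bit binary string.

Append 5 zeros: 1001110000000. Divide by 101011 (XOR where the leading bit is 1):
  pos 0: 100111 XOR 101011 = 001100
  pos 2: 110000 XOR 101011 = 011011
  pos 3: 110110 XOR 101011 = 011101
  pos 4: 111010 XOR 101011 = 010001
  pos 5: 100010 XOR 101011 = 001001
  pos 7: 100100 XOR 101011 = 001111
Remainder (last 5 bits) = 01111. This is the CRC / FCS.

01111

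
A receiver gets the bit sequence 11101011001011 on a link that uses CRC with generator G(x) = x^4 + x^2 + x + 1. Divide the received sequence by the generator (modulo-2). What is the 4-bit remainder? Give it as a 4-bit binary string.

0111

Modulo-2 division of 11101011001011 by 10111:
  pos 0: 11101 XOR 10111 = 01010
  pos 1: 10100 XOR 10111 = 00011
  pos 4: 11110 XOR 10111 = 01001
  pos 5: 10010 XOR 10111 = 00101
  pos 7: 10110 XOR 10111 = 00001
Remainder = 0111 (nonzero — an error is detected).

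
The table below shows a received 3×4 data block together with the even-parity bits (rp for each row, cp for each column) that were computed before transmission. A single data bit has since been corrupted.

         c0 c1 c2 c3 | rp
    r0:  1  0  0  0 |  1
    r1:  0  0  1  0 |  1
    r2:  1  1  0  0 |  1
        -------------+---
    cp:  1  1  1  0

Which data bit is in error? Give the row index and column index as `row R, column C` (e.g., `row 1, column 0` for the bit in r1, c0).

row 2, column 0

Recompute each row's even parity and compare to rp:
  r0: data parity 1, sent rp 1 → ok
  r1: data parity 1, sent rp 1 → ok
  r2: data parity 0, sent rp 1 → mismatch
Recompute each column's even parity and compare to cp:
  c0: data parity 0, sent cp 1 → mismatch
  c1: data parity 1, sent cp 1 → ok
  c2: data parity 1, sent cp 1 → ok
  c3: data parity 0, sent cp 0 → ok
Exactly one row (r2) and one column (c0) fail → the flipped bit is at their intersection.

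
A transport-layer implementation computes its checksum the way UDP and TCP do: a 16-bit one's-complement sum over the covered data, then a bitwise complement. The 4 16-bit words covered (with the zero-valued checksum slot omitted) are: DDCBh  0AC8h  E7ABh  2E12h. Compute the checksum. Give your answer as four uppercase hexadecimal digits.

One's-complement addition (fold any carry out of bit 15 back into bit 0):
  0xDDCB + 0x0AC8 = 0x0E893
  0xE893 + 0xE7AB = 0x1D03E → wrap carry → 0xD03F
  0xD03F + 0x2E12 = 0x0FE51
One's-complement sum = 0xFE51.
Checksum = ~0xFE51 & 0xFFFF = 0x01AE.

01AE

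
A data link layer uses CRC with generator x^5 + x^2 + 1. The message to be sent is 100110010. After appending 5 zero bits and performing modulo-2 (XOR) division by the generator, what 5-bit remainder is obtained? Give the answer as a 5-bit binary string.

11101

Append 5 zeros: 10011001000000. Divide by 100101 (XOR where the leading bit is 1):
  pos 0: 100110 XOR 100101 = 000011
  pos 4: 110100 XOR 100101 = 010001
  pos 5: 100010 XOR 100101 = 000111
  pos 8: 111000 XOR 100101 = 011101
Remainder (last 5 bits) = 11101. This is the CRC / FCS.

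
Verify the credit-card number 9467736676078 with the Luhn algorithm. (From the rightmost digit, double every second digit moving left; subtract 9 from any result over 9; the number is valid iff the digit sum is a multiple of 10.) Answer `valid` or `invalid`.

invalid

From the right, keep odd positions and double even positions (subtract 9 from any doubled value over 9):
  doubled (positions 2,4,...): 5 3 3 6 5 8 → sum 30
  kept (positions 1,3,...): 8 0 7 6 7 6 9 → sum 43
Total = 73.
73 mod 10 = 3, so the number is invalid.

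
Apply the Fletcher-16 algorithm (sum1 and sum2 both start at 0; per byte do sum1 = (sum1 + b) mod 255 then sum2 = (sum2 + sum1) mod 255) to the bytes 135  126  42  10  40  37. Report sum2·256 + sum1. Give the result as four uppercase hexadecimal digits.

E187

Running sums (mod 255):
  after byte 0 (135): sum1=135, sum2=135
  after byte 1 (126): sum1=6, sum2=141
  after byte 2 (42): sum1=48, sum2=189
  after byte 3 (10): sum1=58, sum2=247
  after byte 4 (40): sum1=98, sum2=90
  after byte 5 (37): sum1=135, sum2=225
Checksum = sum2·256 + sum1 = 225·256 + 135 = 57735 = 0xE187.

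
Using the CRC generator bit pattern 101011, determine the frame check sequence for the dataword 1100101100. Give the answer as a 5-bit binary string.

Append 5 zeros: 110010110000000. Divide by 101011 (XOR where the leading bit is 1):
  pos 0: 110010 XOR 101011 = 011001
  pos 1: 110011 XOR 101011 = 011000
  pos 2: 110001 XOR 101011 = 011010
  pos 3: 110100 XOR 101011 = 011111
  pos 4: 111110 XOR 101011 = 010101
  pos 5: 101010 XOR 101011 = 000001
Remainder (last 5 bits) = 10000. This is the CRC / FCS.

10000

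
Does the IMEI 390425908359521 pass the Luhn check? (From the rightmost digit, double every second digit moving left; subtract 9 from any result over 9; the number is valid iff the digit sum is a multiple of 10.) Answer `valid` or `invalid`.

From the right, keep odd positions and double even positions (subtract 9 from any doubled value over 9):
  doubled (positions 2,4,...): 4 9 6 0 1 8 9 → sum 37
  kept (positions 1,3,...): 1 5 5 8 9 2 0 3 → sum 33
Total = 70.
70 mod 10 = 0, so the number is valid.

valid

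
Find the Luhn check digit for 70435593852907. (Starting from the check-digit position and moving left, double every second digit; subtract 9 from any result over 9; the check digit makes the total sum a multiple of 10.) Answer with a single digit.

7

Partial digits right→left: 7 0 9 2 5 8 3 9 5 5 3 4 0 7
Double every second digit counting from the check-digit position (so the 1st, 3rd, 5th, ... of the partial from the right).
  doubled (with −9 where >9): 5 9 1 6 1 6 0 → sum 28
  kept as-is: 0 2 8 9 5 4 7 → sum 35
Total = 28 + 35 = 63.
Check digit = (10 − (63 mod 10)) mod 10 = 7.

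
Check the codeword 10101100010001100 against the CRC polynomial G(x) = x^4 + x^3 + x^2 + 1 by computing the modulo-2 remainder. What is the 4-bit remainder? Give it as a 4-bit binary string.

Modulo-2 division of 10101100010001100 by 11101:
  pos 0: 10101 XOR 11101 = 01000
  pos 1: 10001 XOR 11101 = 01100
  pos 2: 11000 XOR 11101 = 00101
  pos 4: 10100 XOR 11101 = 01001
  pos 5: 10011 XOR 11101 = 01110
  pos 6: 11100 XOR 11101 = 00001
  pos 10: 10011 XOR 11101 = 01110
  pos 11: 11100 XOR 11101 = 00001
Remainder = 0010 (nonzero — an error is detected).

0010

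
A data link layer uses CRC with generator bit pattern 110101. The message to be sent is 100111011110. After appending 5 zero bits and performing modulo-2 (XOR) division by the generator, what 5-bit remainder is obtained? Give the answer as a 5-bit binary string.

Append 5 zeros: 10011101111000000. Divide by 110101 (XOR where the leading bit is 1):
  pos 0: 100111 XOR 110101 = 010010
  pos 1: 100100 XOR 110101 = 010001
  pos 2: 100011 XOR 110101 = 010110
  pos 3: 101101 XOR 110101 = 011000
  pos 4: 110001 XOR 110101 = 000100
  pos 7: 100100 XOR 110101 = 010001
  pos 8: 100010 XOR 110101 = 010111
  pos 9: 101110 XOR 110101 = 011011
  pos 10: 110110 XOR 110101 = 000011
Remainder (last 5 bits) = 00110. This is the CRC / FCS.

00110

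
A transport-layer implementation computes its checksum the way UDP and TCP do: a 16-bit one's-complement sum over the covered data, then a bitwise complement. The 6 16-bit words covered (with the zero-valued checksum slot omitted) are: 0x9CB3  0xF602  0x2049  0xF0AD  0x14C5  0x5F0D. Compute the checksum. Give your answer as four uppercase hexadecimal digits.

One's-complement addition (fold any carry out of bit 15 back into bit 0):
  0x9CB3 + 0xF602 = 0x192B5 → wrap carry → 0x92B6
  0x92B6 + 0x2049 = 0x0B2FF
  0xB2FF + 0xF0AD = 0x1A3AC → wrap carry → 0xA3AD
  0xA3AD + 0x14C5 = 0x0B872
  0xB872 + 0x5F0D = 0x1177F → wrap carry → 0x1780
One's-complement sum = 0x1780.
Checksum = ~0x1780 & 0xFFFF = 0xE87F.

E87F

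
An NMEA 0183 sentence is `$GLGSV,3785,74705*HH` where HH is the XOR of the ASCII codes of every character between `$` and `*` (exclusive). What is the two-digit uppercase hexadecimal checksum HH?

XOR the ASCII codes of the payload characters:
  'G' = 0x47 → acc = 0x47
  'L' = 0x4C → acc = 0x0B
  'G' = 0x47 → acc = 0x4C
  'S' = 0x53 → acc = 0x1F
  'V' = 0x56 → acc = 0x49
  ',' = 0x2C → acc = 0x65
  '3' = 0x33 → acc = 0x56
  '7' = 0x37 → acc = 0x61
  '8' = 0x38 → acc = 0x59
  '5' = 0x35 → acc = 0x6C
  ',' = 0x2C → acc = 0x40
  '7' = 0x37 → acc = 0x77
  '4' = 0x34 → acc = 0x43
  '7' = 0x37 → acc = 0x74
  '0' = 0x30 → acc = 0x44
  '5' = 0x35 → acc = 0x71
Checksum = 0x71.

71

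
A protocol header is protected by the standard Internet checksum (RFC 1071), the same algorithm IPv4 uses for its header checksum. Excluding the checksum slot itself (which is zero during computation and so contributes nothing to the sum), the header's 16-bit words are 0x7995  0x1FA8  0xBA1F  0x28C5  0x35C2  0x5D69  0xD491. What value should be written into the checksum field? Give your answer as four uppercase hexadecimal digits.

1C20

One's-complement addition (fold any carry out of bit 15 back into bit 0):
  0x7995 + 0x1FA8 = 0x0993D
  0x993D + 0xBA1F = 0x1535C → wrap carry → 0x535D
  0x535D + 0x28C5 = 0x07C22
  0x7C22 + 0x35C2 = 0x0B1E4
  0xB1E4 + 0x5D69 = 0x10F4D → wrap carry → 0x0F4E
  0x0F4E + 0xD491 = 0x0E3DF
One's-complement sum = 0xE3DF.
Checksum = ~0xE3DF & 0xFFFF = 0x1C20.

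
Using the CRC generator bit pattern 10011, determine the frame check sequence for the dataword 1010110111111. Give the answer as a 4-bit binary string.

Append 4 zeros: 10101101111110000. Divide by 10011 (XOR where the leading bit is 1):
  pos 0: 10101 XOR 10011 = 00110
  pos 2: 11010 XOR 10011 = 01001
  pos 3: 10011 XOR 10011 = 00000
  pos 8: 11111 XOR 10011 = 01100
  pos 9: 11000 XOR 10011 = 01011
  pos 10: 10110 XOR 10011 = 00101
  pos 12: 10100 XOR 10011 = 00111
Remainder (last 4 bits) = 0111. This is the CRC / FCS.

0111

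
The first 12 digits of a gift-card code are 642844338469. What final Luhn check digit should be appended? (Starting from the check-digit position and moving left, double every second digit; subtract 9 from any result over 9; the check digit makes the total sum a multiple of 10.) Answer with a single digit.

Partial digits right→left: 9 6 4 8 3 3 4 4 8 2 4 6
Double every second digit counting from the check-digit position (so the 1st, 3rd, 5th, ... of the partial from the right).
  doubled (with −9 where >9): 9 8 6 8 7 8 → sum 46
  kept as-is: 6 8 3 4 2 6 → sum 29
Total = 46 + 29 = 75.
Check digit = (10 − (75 mod 10)) mod 10 = 5.

5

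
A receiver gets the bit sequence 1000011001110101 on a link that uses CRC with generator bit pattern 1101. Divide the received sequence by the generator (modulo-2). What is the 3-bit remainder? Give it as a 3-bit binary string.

Modulo-2 division of 1000011001110101 by 1101:
  pos 0: 1000 XOR 1101 = 0101
  pos 1: 1010 XOR 1101 = 0111
  pos 2: 1111 XOR 1101 = 0010
  pos 4: 1010 XOR 1101 = 0111
  pos 5: 1110 XOR 1101 = 0011
  pos 7: 1111 XOR 1101 = 0010
  pos 9: 1010 XOR 1101 = 0111
  pos 10: 1111 XOR 1101 = 0010
  pos 12: 1001 XOR 1101 = 0100
Remainder = 100 (nonzero — an error is detected).

100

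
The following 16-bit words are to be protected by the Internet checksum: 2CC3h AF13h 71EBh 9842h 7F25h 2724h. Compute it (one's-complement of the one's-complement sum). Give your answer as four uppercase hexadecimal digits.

One's-complement addition (fold any carry out of bit 15 back into bit 0):
  0x2CC3 + 0xAF13 = 0x0DBD6
  0xDBD6 + 0x71EB = 0x14DC1 → wrap carry → 0x4DC2
  0x4DC2 + 0x9842 = 0x0E604
  0xE604 + 0x7F25 = 0x16529 → wrap carry → 0x652A
  0x652A + 0x2724 = 0x08C4E
One's-complement sum = 0x8C4E.
Checksum = ~0x8C4E & 0xFFFF = 0x73B1.

73B1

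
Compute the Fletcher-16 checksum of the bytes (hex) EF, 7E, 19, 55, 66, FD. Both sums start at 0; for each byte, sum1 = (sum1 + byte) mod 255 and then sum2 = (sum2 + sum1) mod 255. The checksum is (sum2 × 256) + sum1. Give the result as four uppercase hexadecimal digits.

Running sums (mod 255):
  after byte 0 (EF): sum1=239, sum2=239
  after byte 1 (7E): sum1=110, sum2=94
  after byte 2 (19): sum1=135, sum2=229
  after byte 3 (55): sum1=220, sum2=194
  after byte 4 (66): sum1=67, sum2=6
  after byte 5 (FD): sum1=65, sum2=71
Checksum = sum2·256 + sum1 = 71·256 + 65 = 18241 = 0x4741.

4741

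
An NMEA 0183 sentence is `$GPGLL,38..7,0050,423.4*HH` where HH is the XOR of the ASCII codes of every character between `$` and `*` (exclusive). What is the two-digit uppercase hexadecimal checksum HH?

6A

XOR the ASCII codes of the payload characters:
  'G' = 0x47 → acc = 0x47
  'P' = 0x50 → acc = 0x17
  'G' = 0x47 → acc = 0x50
  'L' = 0x4C → acc = 0x1C
  'L' = 0x4C → acc = 0x50
  ',' = 0x2C → acc = 0x7C
  '3' = 0x33 → acc = 0x4F
  '8' = 0x38 → acc = 0x77
  '.' = 0x2E → acc = 0x59
  '.' = 0x2E → acc = 0x77
  '7' = 0x37 → acc = 0x40
  ',' = 0x2C → acc = 0x6C
  '0' = 0x30 → acc = 0x5C
  '0' = 0x30 → acc = 0x6C
  '5' = 0x35 → acc = 0x59
  '0' = 0x30 → acc = 0x69
  ',' = 0x2C → acc = 0x45
  '4' = 0x34 → acc = 0x71
  '2' = 0x32 → acc = 0x43
  '3' = 0x33 → acc = 0x70
  '.' = 0x2E → acc = 0x5E
  '4' = 0x34 → acc = 0x6A
Checksum = 0x6A.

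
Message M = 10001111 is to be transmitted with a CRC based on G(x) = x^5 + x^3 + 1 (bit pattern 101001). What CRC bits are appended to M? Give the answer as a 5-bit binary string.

Append 5 zeros: 1000111100000. Divide by 101001 (XOR where the leading bit is 1):
  pos 0: 100011 XOR 101001 = 001010
  pos 2: 101011 XOR 101001 = 000010
  pos 6: 100000 XOR 101001 = 001001
Remainder (last 5 bits) = 10010. This is the CRC / FCS.

10010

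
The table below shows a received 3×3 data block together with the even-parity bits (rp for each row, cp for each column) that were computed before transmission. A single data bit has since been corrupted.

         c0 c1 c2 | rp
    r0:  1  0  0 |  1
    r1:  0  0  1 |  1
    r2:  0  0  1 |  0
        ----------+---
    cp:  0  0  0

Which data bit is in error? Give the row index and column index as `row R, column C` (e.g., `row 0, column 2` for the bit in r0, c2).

Recompute each row's even parity and compare to rp:
  r0: data parity 1, sent rp 1 → ok
  r1: data parity 1, sent rp 1 → ok
  r2: data parity 1, sent rp 0 → mismatch
Recompute each column's even parity and compare to cp:
  c0: data parity 1, sent cp 0 → mismatch
  c1: data parity 0, sent cp 0 → ok
  c2: data parity 0, sent cp 0 → ok
Exactly one row (r2) and one column (c0) fail → the flipped bit is at their intersection.

row 2, column 0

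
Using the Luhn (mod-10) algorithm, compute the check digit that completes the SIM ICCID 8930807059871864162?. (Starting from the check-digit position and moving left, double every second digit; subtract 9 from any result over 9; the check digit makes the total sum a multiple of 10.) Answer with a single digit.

Partial digits right→left: 2 6 1 4 6 8 1 7 8 9 5 0 7 0 8 0 3 9 8
Double every second digit counting from the check-digit position (so the 1st, 3rd, 5th, ... of the partial from the right).
  doubled (with −9 where >9): 4 2 3 2 7 1 5 7 6 7 → sum 44
  kept as-is: 6 4 8 7 9 0 0 0 9 → sum 43
Total = 44 + 43 = 87.
Check digit = (10 − (87 mod 10)) mod 10 = 3.

3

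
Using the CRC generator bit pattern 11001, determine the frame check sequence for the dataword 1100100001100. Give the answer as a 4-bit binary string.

Append 4 zeros: 11001000011000000. Divide by 11001 (XOR where the leading bit is 1):
  pos 0: 11001 XOR 11001 = 00000
  pos 9: 11000 XOR 11001 = 00001
Remainder (last 4 bits) = 1000. This is the CRC / FCS.

1000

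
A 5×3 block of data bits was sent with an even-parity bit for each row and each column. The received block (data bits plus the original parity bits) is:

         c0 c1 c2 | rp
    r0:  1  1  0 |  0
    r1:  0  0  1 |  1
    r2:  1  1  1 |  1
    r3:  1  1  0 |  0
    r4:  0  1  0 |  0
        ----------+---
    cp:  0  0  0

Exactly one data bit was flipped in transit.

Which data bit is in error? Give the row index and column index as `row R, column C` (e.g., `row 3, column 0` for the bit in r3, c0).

Recompute each row's even parity and compare to rp:
  r0: data parity 0, sent rp 0 → ok
  r1: data parity 1, sent rp 1 → ok
  r2: data parity 1, sent rp 1 → ok
  r3: data parity 0, sent rp 0 → ok
  r4: data parity 1, sent rp 0 → mismatch
Recompute each column's even parity and compare to cp:
  c0: data parity 1, sent cp 0 → mismatch
  c1: data parity 0, sent cp 0 → ok
  c2: data parity 0, sent cp 0 → ok
Exactly one row (r4) and one column (c0) fail → the flipped bit is at their intersection.

row 4, column 0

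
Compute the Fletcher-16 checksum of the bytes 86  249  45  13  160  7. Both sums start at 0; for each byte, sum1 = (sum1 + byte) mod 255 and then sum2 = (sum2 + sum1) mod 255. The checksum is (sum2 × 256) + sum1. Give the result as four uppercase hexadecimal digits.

0C32

Running sums (mod 255):
  after byte 0 (86): sum1=86, sum2=86
  after byte 1 (249): sum1=80, sum2=166
  after byte 2 (45): sum1=125, sum2=36
  after byte 3 (13): sum1=138, sum2=174
  after byte 4 (160): sum1=43, sum2=217
  after byte 5 (7): sum1=50, sum2=12
Checksum = sum2·256 + sum1 = 12·256 + 50 = 3122 = 0x0C32.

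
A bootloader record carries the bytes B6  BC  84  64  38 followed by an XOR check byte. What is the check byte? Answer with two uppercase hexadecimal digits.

D2

XOR the bytes together:
  start with 0xB6
  0xB6 ⊕ 0xBC = 0x0A
  0x0A ⊕ 0x84 = 0x8E
  0x8E ⊕ 0x64 = 0xEA
  0xEA ⊕ 0x38 = 0xD2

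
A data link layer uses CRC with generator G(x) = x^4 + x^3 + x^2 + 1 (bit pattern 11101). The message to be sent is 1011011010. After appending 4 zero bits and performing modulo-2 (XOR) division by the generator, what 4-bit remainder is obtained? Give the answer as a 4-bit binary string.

Append 4 zeros: 10110110100000. Divide by 11101 (XOR where the leading bit is 1):
  pos 0: 10110 XOR 11101 = 01011
  pos 1: 10111 XOR 11101 = 01010
  pos 2: 10101 XOR 11101 = 01000
  pos 3: 10000 XOR 11101 = 01101
  pos 4: 11011 XOR 11101 = 00110
  pos 6: 11000 XOR 11101 = 00101
  pos 8: 10100 XOR 11101 = 01001
  pos 9: 10010 XOR 11101 = 01111
Remainder (last 4 bits) = 1111. This is the CRC / FCS.

1111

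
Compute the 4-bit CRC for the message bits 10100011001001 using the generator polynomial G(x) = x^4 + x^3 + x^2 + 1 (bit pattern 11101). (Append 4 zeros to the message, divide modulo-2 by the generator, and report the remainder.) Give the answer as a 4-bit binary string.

0011

Append 4 zeros: 101000110010010000. Divide by 11101 (XOR where the leading bit is 1):
  pos 0: 10100 XOR 11101 = 01001
  pos 1: 10010 XOR 11101 = 01111
  pos 2: 11111 XOR 11101 = 00010
  pos 5: 10100 XOR 11101 = 01001
  pos 6: 10011 XOR 11101 = 01110
  pos 7: 11100 XOR 11101 = 00001
  pos 11: 10100 XOR 11101 = 01001
  pos 12: 10010 XOR 11101 = 01111
  pos 13: 11110 XOR 11101 = 00011
Remainder (last 4 bits) = 0011. This is the CRC / FCS.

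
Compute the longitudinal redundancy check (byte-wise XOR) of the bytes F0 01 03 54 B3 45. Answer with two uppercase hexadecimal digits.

50

XOR the bytes together:
  start with 0xF0
  0xF0 ⊕ 0x01 = 0xF1
  0xF1 ⊕ 0x03 = 0xF2
  0xF2 ⊕ 0x54 = 0xA6
  0xA6 ⊕ 0xB3 = 0x15
  0x15 ⊕ 0x45 = 0x50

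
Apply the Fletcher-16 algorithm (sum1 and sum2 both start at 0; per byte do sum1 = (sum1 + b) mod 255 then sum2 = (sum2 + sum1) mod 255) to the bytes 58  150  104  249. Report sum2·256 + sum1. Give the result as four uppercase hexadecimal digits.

7733

Running sums (mod 255):
  after byte 0 (58): sum1=58, sum2=58
  after byte 1 (150): sum1=208, sum2=11
  after byte 2 (104): sum1=57, sum2=68
  after byte 3 (249): sum1=51, sum2=119
Checksum = sum2·256 + sum1 = 119·256 + 51 = 30515 = 0x7733.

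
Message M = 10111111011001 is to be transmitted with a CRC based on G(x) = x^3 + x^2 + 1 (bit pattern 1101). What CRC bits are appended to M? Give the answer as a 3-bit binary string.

Append 3 zeros: 10111111011001000. Divide by 1101 (XOR where the leading bit is 1):
  pos 0: 1011 XOR 1101 = 0110
  pos 1: 1101 XOR 1101 = 0000
  pos 5: 1110 XOR 1101 = 0011
  pos 7: 1111 XOR 1101 = 0010
  pos 9: 1000 XOR 1101 = 0101
  pos 10: 1011 XOR 1101 = 0110
  pos 11: 1100 XOR 1101 = 0001
Remainder (last 3 bits) = 100. This is the CRC / FCS.

100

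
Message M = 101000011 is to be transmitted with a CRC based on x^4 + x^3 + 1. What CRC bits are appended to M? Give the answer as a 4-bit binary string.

Append 4 zeros: 1010000110000. Divide by 11001 (XOR where the leading bit is 1):
  pos 0: 10100 XOR 11001 = 01101
  pos 1: 11010 XOR 11001 = 00011
  pos 4: 11011 XOR 11001 = 00010
  pos 7: 10000 XOR 11001 = 01001
  pos 8: 10010 XOR 11001 = 01011
Remainder (last 4 bits) = 1011. This is the CRC / FCS.

1011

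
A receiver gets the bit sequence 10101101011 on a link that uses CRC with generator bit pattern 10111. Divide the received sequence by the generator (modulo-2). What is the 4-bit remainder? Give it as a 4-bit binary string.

Modulo-2 division of 10101101011 by 10111:
  pos 0: 10101 XOR 10111 = 00010
  pos 3: 10101 XOR 10111 = 00010
  pos 6: 10011 XOR 10111 = 00100
Remainder = 0100 (nonzero — an error is detected).

0100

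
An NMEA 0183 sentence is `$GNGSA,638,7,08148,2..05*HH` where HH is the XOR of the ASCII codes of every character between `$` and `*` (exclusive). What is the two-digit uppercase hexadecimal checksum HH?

XOR the ASCII codes of the payload characters:
  'G' = 0x47 → acc = 0x47
  'N' = 0x4E → acc = 0x09
  'G' = 0x47 → acc = 0x4E
  'S' = 0x53 → acc = 0x1D
  'A' = 0x41 → acc = 0x5C
  ',' = 0x2C → acc = 0x70
  '6' = 0x36 → acc = 0x46
  '3' = 0x33 → acc = 0x75
  '8' = 0x38 → acc = 0x4D
  ',' = 0x2C → acc = 0x61
  '7' = 0x37 → acc = 0x56
  ',' = 0x2C → acc = 0x7A
  '0' = 0x30 → acc = 0x4A
  '8' = 0x38 → acc = 0x72
  '1' = 0x31 → acc = 0x43
  '4' = 0x34 → acc = 0x77
  '8' = 0x38 → acc = 0x4F
  ',' = 0x2C → acc = 0x63
  '2' = 0x32 → acc = 0x51
  '.' = 0x2E → acc = 0x7F
  '.' = 0x2E → acc = 0x51
  '0' = 0x30 → acc = 0x61
  '5' = 0x35 → acc = 0x54
Checksum = 0x54.

54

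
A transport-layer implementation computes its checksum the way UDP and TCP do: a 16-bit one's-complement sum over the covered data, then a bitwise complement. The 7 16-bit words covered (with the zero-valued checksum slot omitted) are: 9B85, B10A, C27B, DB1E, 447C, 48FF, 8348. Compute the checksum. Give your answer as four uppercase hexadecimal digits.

0511

One's-complement addition (fold any carry out of bit 15 back into bit 0):
  0x9B85 + 0xB10A = 0x14C8F → wrap carry → 0x4C90
  0x4C90 + 0xC27B = 0x10F0B → wrap carry → 0x0F0C
  0x0F0C + 0xDB1E = 0x0EA2A
  0xEA2A + 0x447C = 0x12EA6 → wrap carry → 0x2EA7
  0x2EA7 + 0x48FF = 0x077A6
  0x77A6 + 0x8348 = 0x0FAEE
One's-complement sum = 0xFAEE.
Checksum = ~0xFAEE & 0xFFFF = 0x0511.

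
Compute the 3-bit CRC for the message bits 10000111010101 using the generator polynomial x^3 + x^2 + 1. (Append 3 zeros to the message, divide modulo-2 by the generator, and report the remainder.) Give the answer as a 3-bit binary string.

Append 3 zeros: 10000111010101000. Divide by 1101 (XOR where the leading bit is 1):
  pos 0: 1000 XOR 1101 = 0101
  pos 1: 1010 XOR 1101 = 0111
  pos 2: 1111 XOR 1101 = 0010
  pos 4: 1011 XOR 1101 = 0110
  pos 5: 1100 XOR 1101 = 0001
  pos 8: 1101 XOR 1101 = 0000
  pos 13: 1000 XOR 1101 = 0101
Remainder (last 3 bits) = 101. This is the CRC / FCS.

101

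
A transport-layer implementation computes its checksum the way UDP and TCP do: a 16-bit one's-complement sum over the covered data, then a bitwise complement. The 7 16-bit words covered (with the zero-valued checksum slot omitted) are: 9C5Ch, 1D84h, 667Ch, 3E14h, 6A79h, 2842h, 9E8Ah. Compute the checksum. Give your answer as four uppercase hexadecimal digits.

7048

One's-complement addition (fold any carry out of bit 15 back into bit 0):
  0x9C5C + 0x1D84 = 0x0B9E0
  0xB9E0 + 0x667C = 0x1205C → wrap carry → 0x205D
  0x205D + 0x3E14 = 0x05E71
  0x5E71 + 0x6A79 = 0x0C8EA
  0xC8EA + 0x2842 = 0x0F12C
  0xF12C + 0x9E8A = 0x18FB6 → wrap carry → 0x8FB7
One's-complement sum = 0x8FB7.
Checksum = ~0x8FB7 & 0xFFFF = 0x7048.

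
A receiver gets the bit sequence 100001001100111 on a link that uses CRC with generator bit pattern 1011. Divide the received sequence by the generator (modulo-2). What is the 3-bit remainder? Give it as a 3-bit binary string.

Modulo-2 division of 100001001100111 by 1011:
  pos 0: 1000 XOR 1011 = 0011
  pos 2: 1101 XOR 1011 = 0110
  pos 3: 1100 XOR 1011 = 0111
  pos 4: 1110 XOR 1011 = 0101
  pos 5: 1011 XOR 1011 = 0000
  pos 9: 1001 XOR 1011 = 0010
  pos 11: 1011 XOR 1011 = 0000
Remainder = 000 (zero — the frame passes the CRC check).

000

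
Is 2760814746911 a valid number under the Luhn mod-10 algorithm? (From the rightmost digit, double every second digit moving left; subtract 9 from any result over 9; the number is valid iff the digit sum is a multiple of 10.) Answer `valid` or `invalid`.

From the right, keep odd positions and double even positions (subtract 9 from any doubled value over 9):
  doubled (positions 2,4,...): 2 3 5 2 0 5 → sum 17
  kept (positions 1,3,...): 1 9 4 4 8 6 2 → sum 34
Total = 51.
51 mod 10 = 1, so the number is invalid.

invalid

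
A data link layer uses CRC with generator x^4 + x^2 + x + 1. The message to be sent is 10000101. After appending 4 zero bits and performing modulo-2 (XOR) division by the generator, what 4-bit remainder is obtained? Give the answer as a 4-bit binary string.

Append 4 zeros: 100001010000. Divide by 10111 (XOR where the leading bit is 1):
  pos 0: 10000 XOR 10111 = 00111
  pos 2: 11110 XOR 10111 = 01001
  pos 3: 10011 XOR 10111 = 00100
  pos 5: 10000 XOR 10111 = 00111
  pos 7: 11100 XOR 10111 = 01011
Remainder (last 4 bits) = 1011. This is the CRC / FCS.

1011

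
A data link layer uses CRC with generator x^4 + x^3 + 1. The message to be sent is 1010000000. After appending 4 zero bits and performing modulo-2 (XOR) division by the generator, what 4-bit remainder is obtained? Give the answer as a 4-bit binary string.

Append 4 zeros: 10100000000000. Divide by 11001 (XOR where the leading bit is 1):
  pos 0: 10100 XOR 11001 = 01101
  pos 1: 11010 XOR 11001 = 00011
  pos 4: 11000 XOR 11001 = 00001
  pos 8: 10000 XOR 11001 = 01001
  pos 9: 10010 XOR 11001 = 01011
Remainder (last 4 bits) = 1011. This is the CRC / FCS.

1011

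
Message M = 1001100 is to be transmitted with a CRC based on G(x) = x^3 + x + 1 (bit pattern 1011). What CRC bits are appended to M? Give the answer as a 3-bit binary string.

110

Append 3 zeros: 1001100000. Divide by 1011 (XOR where the leading bit is 1):
  pos 0: 1001 XOR 1011 = 0010
  pos 2: 1010 XOR 1011 = 0001
  pos 5: 1000 XOR 1011 = 0011
Remainder (last 3 bits) = 110. This is the CRC / FCS.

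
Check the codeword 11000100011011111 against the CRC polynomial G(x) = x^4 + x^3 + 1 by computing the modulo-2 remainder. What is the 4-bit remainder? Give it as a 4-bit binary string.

0000

Modulo-2 division of 11000100011011111 by 11001:
  pos 0: 11000 XOR 11001 = 00001
  pos 4: 11000 XOR 11001 = 00001
  pos 8: 11101 XOR 11001 = 00100
  pos 10: 10011 XOR 11001 = 01010
  pos 11: 10101 XOR 11001 = 01100
  pos 12: 11001 XOR 11001 = 00000
Remainder = 0000 (zero — the frame passes the CRC check).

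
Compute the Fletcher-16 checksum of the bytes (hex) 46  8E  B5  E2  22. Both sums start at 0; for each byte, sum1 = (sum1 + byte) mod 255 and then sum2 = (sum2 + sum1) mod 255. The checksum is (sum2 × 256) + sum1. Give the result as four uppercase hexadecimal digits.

Running sums (mod 255):
  after byte 0 (46): sum1=70, sum2=70
  after byte 1 (8E): sum1=212, sum2=27
  after byte 2 (B5): sum1=138, sum2=165
  after byte 3 (E2): sum1=109, sum2=19
  after byte 4 (22): sum1=143, sum2=162
Checksum = sum2·256 + sum1 = 162·256 + 143 = 41615 = 0xA28F.

A28F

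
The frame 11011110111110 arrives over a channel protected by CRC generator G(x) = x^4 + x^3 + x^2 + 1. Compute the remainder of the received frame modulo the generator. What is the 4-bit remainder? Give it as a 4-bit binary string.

0010

Modulo-2 division of 11011110111110 by 11101:
  pos 0: 11011 XOR 11101 = 00110
  pos 2: 11011 XOR 11101 = 00110
  pos 4: 11001 XOR 11101 = 00100
  pos 6: 10011 XOR 11101 = 01110
  pos 7: 11101 XOR 11101 = 00000
Remainder = 0010 (nonzero — an error is detected).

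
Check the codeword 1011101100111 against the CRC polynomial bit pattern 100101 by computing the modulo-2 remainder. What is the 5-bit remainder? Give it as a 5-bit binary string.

Modulo-2 division of 1011101100111 by 100101:
  pos 0: 101110 XOR 100101 = 001011
  pos 2: 101111 XOR 100101 = 001010
  pos 4: 101000 XOR 100101 = 001101
  pos 6: 110111 XOR 100101 = 010010
  pos 7: 100101 XOR 100101 = 000000
Remainder = 00000 (zero — the frame passes the CRC check).

00000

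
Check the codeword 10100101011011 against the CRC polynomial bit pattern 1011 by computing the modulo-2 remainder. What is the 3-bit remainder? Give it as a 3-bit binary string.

010

Modulo-2 division of 10100101011011 by 1011:
  pos 0: 1010 XOR 1011 = 0001
  pos 3: 1010 XOR 1011 = 0001
  pos 6: 1101 XOR 1011 = 0110
  pos 7: 1101 XOR 1011 = 0110
  pos 8: 1100 XOR 1011 = 0111
  pos 9: 1111 XOR 1011 = 0100
  pos 10: 1001 XOR 1011 = 0010
Remainder = 010 (nonzero — an error is detected).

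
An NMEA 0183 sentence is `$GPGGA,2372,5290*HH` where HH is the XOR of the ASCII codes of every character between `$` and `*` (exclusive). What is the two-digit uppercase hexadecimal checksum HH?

XOR the ASCII codes of the payload characters:
  'G' = 0x47 → acc = 0x47
  'P' = 0x50 → acc = 0x17
  'G' = 0x47 → acc = 0x50
  'G' = 0x47 → acc = 0x17
  'A' = 0x41 → acc = 0x56
  ',' = 0x2C → acc = 0x7A
  '2' = 0x32 → acc = 0x48
  '3' = 0x33 → acc = 0x7B
  '7' = 0x37 → acc = 0x4C
  '2' = 0x32 → acc = 0x7E
  ',' = 0x2C → acc = 0x52
  '5' = 0x35 → acc = 0x67
  '2' = 0x32 → acc = 0x55
  '9' = 0x39 → acc = 0x6C
  '0' = 0x30 → acc = 0x5C
Checksum = 0x5C.

5C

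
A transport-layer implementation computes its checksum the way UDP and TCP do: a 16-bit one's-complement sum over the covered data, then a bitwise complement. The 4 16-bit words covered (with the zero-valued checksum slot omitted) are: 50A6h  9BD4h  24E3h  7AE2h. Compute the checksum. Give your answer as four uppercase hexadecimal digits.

73BF

One's-complement addition (fold any carry out of bit 15 back into bit 0):
  0x50A6 + 0x9BD4 = 0x0EC7A
  0xEC7A + 0x24E3 = 0x1115D → wrap carry → 0x115E
  0x115E + 0x7AE2 = 0x08C40
One's-complement sum = 0x8C40.
Checksum = ~0x8C40 & 0xFFFF = 0x73BF.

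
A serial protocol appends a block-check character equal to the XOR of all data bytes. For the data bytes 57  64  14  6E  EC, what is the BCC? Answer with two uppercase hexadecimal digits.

A5

XOR the bytes together:
  start with 0x57
  0x57 ⊕ 0x64 = 0x33
  0x33 ⊕ 0x14 = 0x27
  0x27 ⊕ 0x6E = 0x49
  0x49 ⊕ 0xEC = 0xA5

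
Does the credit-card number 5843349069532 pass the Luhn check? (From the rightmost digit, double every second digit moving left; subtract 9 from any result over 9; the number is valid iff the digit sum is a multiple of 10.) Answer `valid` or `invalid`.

From the right, keep odd positions and double even positions (subtract 9 from any doubled value over 9):
  doubled (positions 2,4,...): 6 9 0 8 6 7 → sum 36
  kept (positions 1,3,...): 2 5 6 9 3 4 5 → sum 34
Total = 70.
70 mod 10 = 0, so the number is valid.

valid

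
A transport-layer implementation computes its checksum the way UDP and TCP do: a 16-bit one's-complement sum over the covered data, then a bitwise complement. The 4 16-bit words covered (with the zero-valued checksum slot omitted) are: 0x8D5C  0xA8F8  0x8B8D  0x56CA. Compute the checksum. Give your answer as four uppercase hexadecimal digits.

One's-complement addition (fold any carry out of bit 15 back into bit 0):
  0x8D5C + 0xA8F8 = 0x13654 → wrap carry → 0x3655
  0x3655 + 0x8B8D = 0x0C1E2
  0xC1E2 + 0x56CA = 0x118AC → wrap carry → 0x18AD
One's-complement sum = 0x18AD.
Checksum = ~0x18AD & 0xFFFF = 0xE752.

E752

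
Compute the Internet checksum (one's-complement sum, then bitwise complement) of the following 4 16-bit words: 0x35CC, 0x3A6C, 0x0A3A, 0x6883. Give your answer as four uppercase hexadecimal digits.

1D0A

One's-complement addition (fold any carry out of bit 15 back into bit 0):
  0x35CC + 0x3A6C = 0x07038
  0x7038 + 0x0A3A = 0x07A72
  0x7A72 + 0x6883 = 0x0E2F5
One's-complement sum = 0xE2F5.
Checksum = ~0xE2F5 & 0xFFFF = 0x1D0A.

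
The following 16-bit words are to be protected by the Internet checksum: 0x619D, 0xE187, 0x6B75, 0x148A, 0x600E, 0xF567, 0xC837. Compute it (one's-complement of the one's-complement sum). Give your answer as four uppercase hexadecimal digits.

One's-complement addition (fold any carry out of bit 15 back into bit 0):
  0x619D + 0xE187 = 0x14324 → wrap carry → 0x4325
  0x4325 + 0x6B75 = 0x0AE9A
  0xAE9A + 0x148A = 0x0C324
  0xC324 + 0x600E = 0x12332 → wrap carry → 0x2333
  0x2333 + 0xF567 = 0x1189A → wrap carry → 0x189B
  0x189B + 0xC837 = 0x0E0D2
One's-complement sum = 0xE0D2.
Checksum = ~0xE0D2 & 0xFFFF = 0x1F2D.

1F2D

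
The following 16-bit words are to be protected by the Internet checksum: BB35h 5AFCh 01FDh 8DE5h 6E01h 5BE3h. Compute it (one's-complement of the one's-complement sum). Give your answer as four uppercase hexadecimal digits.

9006

One's-complement addition (fold any carry out of bit 15 back into bit 0):
  0xBB35 + 0x5AFC = 0x11631 → wrap carry → 0x1632
  0x1632 + 0x01FD = 0x0182F
  0x182F + 0x8DE5 = 0x0A614
  0xA614 + 0x6E01 = 0x11415 → wrap carry → 0x1416
  0x1416 + 0x5BE3 = 0x06FF9
One's-complement sum = 0x6FF9.
Checksum = ~0x6FF9 & 0xFFFF = 0x9006.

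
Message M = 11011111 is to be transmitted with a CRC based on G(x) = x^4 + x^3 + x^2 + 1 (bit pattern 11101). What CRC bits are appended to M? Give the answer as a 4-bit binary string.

0010

Append 4 zeros: 110111110000. Divide by 11101 (XOR where the leading bit is 1):
  pos 0: 11011 XOR 11101 = 00110
  pos 2: 11011 XOR 11101 = 00110
  pos 4: 11010 XOR 11101 = 00111
  pos 6: 11100 XOR 11101 = 00001
Remainder (last 4 bits) = 0010. This is the CRC / FCS.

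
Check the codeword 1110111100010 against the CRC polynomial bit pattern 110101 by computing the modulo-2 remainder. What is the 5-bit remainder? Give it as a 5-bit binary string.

00000

Modulo-2 division of 1110111100010 by 110101:
  pos 0: 111011 XOR 110101 = 001110
  pos 2: 111011 XOR 110101 = 001110
  pos 4: 111000 XOR 110101 = 001101
  pos 6: 110101 XOR 110101 = 000000
Remainder = 00000 (zero — the frame passes the CRC check).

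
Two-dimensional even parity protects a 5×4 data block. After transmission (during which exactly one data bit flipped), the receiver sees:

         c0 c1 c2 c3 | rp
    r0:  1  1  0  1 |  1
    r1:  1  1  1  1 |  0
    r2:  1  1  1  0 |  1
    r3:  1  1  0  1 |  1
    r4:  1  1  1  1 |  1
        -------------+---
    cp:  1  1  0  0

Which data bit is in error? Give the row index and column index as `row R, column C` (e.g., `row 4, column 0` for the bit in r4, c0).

row 4, column 2

Recompute each row's even parity and compare to rp:
  r0: data parity 1, sent rp 1 → ok
  r1: data parity 0, sent rp 0 → ok
  r2: data parity 1, sent rp 1 → ok
  r3: data parity 1, sent rp 1 → ok
  r4: data parity 0, sent rp 1 → mismatch
Recompute each column's even parity and compare to cp:
  c0: data parity 1, sent cp 1 → ok
  c1: data parity 1, sent cp 1 → ok
  c2: data parity 1, sent cp 0 → mismatch
  c3: data parity 0, sent cp 0 → ok
Exactly one row (r4) and one column (c2) fail → the flipped bit is at their intersection.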